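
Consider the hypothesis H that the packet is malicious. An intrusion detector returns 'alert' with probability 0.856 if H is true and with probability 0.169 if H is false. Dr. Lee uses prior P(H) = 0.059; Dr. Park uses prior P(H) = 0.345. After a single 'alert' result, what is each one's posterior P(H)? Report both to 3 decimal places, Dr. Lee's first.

P('+'|H) = 0.856, P('+'|¬H) = 0.169.
Dr. Lee: numerator 0.856·0.059 = 0.050504; evidence = 0.050504+0.169·0.941 = 0.20953; posterior = 0.241.
Dr. Park: numerator 0.856·0.345 = 0.29532; evidence = 0.29532+0.169·0.655 = 0.40602; posterior = 0.727.

Dr. Lee: 0.241; Dr. Park: 0.727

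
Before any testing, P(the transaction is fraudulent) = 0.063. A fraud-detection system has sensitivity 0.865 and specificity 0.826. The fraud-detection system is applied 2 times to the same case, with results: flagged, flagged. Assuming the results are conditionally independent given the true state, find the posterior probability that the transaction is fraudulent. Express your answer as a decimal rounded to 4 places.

Let H be the event that the transaction is fraudulent; start with P(H) = 0.063. P('flagged'|H) = 0.865, P('flagged'|¬H) = 0.174.
Update on result 1 ('flagged'): P(H) ← 0.865·0.0630 / (0.865·0.0630 + 0.174·0.9370) = 0.054495/0.21753 = 0.2505.
Update on result 2 ('flagged'): P(H) ← 0.865·0.2505 / (0.865·0.2505 + 0.174·0.7495) = 0.21669/0.34710 = 0.6243.

Posterior P(H) ≈ 0.6243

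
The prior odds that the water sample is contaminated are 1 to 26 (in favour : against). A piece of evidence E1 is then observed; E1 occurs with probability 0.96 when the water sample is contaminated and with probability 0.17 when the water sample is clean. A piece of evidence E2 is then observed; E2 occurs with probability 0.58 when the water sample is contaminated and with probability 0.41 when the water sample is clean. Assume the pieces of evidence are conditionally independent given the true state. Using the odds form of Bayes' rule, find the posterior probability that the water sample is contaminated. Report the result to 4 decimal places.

Posterior probability ≈ 0.2350

Prior odds = 1/26 = 0.038462. In log-odds, ln(0.038462) = -3.2581.
Add log likelihood ratios: ln(5.6471) + ln(1.4146) = 2.0780.
Posterior log-odds = -1.1801, so posterior odds = exp(-1.1801) = 0.30725. Converting, P(H|E) = 0.30725/1.3073 = 0.2350.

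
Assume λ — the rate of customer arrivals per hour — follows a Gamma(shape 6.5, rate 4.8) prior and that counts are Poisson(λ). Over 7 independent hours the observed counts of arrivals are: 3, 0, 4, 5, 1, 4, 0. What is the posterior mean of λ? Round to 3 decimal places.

The Poisson likelihood adds the total count to the shape and the number of exposure periods to the rate. Here ∑xᵢ = 17 and n = 7, so shape 6.5→23.5 and rate 4.8→11.8.
E[λ | data] = 23.5/11.8 = 1.992.

Posterior mean ≈ 1.992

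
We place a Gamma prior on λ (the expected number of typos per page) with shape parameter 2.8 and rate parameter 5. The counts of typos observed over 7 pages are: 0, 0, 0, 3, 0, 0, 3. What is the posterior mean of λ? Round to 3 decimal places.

Posterior mean ≈ 0.733

The Poisson likelihood adds the total count to the shape and the number of exposure periods to the rate. Here ∑xᵢ = 6 and n = 7, so shape 2.8→8.8 and rate 5→12.
Posterior mean = shape/rate = 8.8/12 = 0.733.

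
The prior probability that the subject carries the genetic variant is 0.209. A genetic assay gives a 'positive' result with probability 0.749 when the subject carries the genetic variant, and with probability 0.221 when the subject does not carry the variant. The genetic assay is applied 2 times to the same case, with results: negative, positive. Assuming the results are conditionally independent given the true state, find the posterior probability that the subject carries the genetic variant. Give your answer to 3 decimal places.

Posterior P(H) ≈ 0.224

With H the event that the subject carries the genetic variant, the joint likelihood of the observed sequence is P(data|H) = 0.251·0.749 = 0.18800 and P(data|¬H) = 0.779·0.221 = 0.17216.
Bayes: P(H|data) = 0.209·0.18800 / (0.209·0.18800 + 0.791·0.17216) = 0.039292/0.17547 = 0.2239.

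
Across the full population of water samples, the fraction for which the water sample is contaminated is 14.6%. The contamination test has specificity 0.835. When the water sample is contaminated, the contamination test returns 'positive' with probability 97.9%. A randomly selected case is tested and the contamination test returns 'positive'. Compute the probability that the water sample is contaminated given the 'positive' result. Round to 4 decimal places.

P(H | E) ≈ 0.5036

Write H for 'the water sample is contaminated'. Prior odds H:¬H = 0.146/0.854 = 0.17096. For the 'positive' outcome, the likelihood ratio is 0.979/0.165 = 5.9333.
Posterior odds = 0.17096 × 5.9333 = 1.0144, so P(H|E) = 1.0144/(1+1.0144) = 0.5036.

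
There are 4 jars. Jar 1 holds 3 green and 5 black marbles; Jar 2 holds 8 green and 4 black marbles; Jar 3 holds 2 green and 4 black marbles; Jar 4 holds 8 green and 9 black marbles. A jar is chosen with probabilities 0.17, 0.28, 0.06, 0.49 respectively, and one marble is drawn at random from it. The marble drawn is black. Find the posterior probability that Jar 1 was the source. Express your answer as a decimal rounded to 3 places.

Posterior probability ≈ 0.213

Tabulate prior·likelihood by source: [1] prior 0.17, lik 0.625, product 0.1063; [2] prior 0.28, lik 0.3333, product 0.09333; [3] prior 0.06, lik 0.6667, product 0.04000; [4] prior 0.49, lik 0.5294, product 0.2594.
Normalizing constant = 0.49900; the posterior for Jar 1 is its product over the sum, 0.1063/0.49900 = 0.213.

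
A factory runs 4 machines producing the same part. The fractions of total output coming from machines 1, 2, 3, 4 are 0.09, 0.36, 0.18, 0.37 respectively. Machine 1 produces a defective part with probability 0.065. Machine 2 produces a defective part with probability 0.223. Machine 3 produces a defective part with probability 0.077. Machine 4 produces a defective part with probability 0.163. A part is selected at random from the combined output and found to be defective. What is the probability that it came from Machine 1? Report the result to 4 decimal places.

P(defective|M1) = 0.065; P(defective|M2) = 0.223; P(defective|M3) = 0.077; P(defective|M4) = 0.163.
Prior × likelihood for each source: 0.09·0.065=0.005850, 0.36·0.223=0.08028, 0.18·0.077=0.01386, 0.37·0.163=0.06031. Summing gives P(defective) = 0.16030.
P(Machine 1 | defective) = 0.005850 / 0.16030 = 0.0365.

Posterior probability ≈ 0.0365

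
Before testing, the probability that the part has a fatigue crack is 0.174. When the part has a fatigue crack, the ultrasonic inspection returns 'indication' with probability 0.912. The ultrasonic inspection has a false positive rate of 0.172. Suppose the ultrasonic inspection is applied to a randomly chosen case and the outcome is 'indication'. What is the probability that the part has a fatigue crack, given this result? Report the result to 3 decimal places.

Write H for 'the part has a fatigue crack'. Prior odds H:¬H = 0.174/0.826 = 0.21065. For the 'indication' outcome, the likelihood ratio is 0.912/0.172 = 5.3023.
Posterior odds = 0.21065 × 5.3023 = 1.1170, so P(H|E) = 1.1170/(1+1.1170) = 0.528.

P(H | E) ≈ 0.528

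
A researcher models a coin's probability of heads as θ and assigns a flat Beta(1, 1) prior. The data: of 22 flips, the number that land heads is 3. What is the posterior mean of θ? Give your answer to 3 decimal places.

Posterior mean ≈ 0.167

The binomial likelihood is conjugate to the Beta prior: with 3 successes and 19 failures, the posterior is Beta(1+3, 1+19) = Beta(4, 20).
Posterior mean = α/(α+β) = 4/24 = 0.167.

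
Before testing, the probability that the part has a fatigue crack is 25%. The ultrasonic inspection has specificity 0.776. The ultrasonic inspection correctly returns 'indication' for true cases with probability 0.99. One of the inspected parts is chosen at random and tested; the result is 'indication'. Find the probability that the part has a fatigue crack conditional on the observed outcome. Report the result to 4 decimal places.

P(H | E) ≈ 0.5957

Write H for 'the part has a fatigue crack'. Prior odds H:¬H = 0.25/0.75 = 0.33333. For the 'indication' outcome, the likelihood ratio is 0.99/0.224 = 4.4196.
Posterior odds = 0.33333 × 4.4196 = 1.4732, so P(H|E) = 1.4732/(1+1.4732) = 0.5957.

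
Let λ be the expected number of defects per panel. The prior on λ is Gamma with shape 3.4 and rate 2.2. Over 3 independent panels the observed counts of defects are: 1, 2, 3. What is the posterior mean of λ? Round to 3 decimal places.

Total count ∑xᵢ = 6 over n = 3 panels.
Gamma is conjugate to the Poisson likelihood: posterior is Gamma(shape = 3.4+6 = 9.4, rate = 2.2+3 = 5.2).
E[λ | data] = 9.4/5.2 = 1.808.

Posterior mean ≈ 1.808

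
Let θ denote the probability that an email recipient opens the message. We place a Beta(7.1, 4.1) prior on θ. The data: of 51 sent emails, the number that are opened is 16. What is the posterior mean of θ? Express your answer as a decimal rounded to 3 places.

Posterior mean ≈ 0.371

Observing 16 successes and 35 failures updates Beta(7.1, 4.1) by adding the success and failure counts to the two shape parameters: α = 7.1+16 = 23.1, β = 4.1+35 = 39.1.
Posterior mean = α/(α+β) = 23.1/62.2 = 0.371.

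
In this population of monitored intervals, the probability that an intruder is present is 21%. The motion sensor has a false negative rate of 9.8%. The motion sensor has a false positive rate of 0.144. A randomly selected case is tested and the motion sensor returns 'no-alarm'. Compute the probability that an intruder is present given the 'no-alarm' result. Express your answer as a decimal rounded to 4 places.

P(H | E) ≈ 0.0295

Let H be the event that an intruder is present. P(H) = 0.21, so P(¬H) = 0.79. With E the 'no-alarm' result, P(E|H) = 0.098 and P(E|¬H) = 0.856.
P(E) = 0.098·0.21 + 0.856·0.79 = 0.020580 + 0.67624 = 0.69682.
By Bayes' theorem, P(H|E) = 0.020580 / 0.69682 = 0.0295.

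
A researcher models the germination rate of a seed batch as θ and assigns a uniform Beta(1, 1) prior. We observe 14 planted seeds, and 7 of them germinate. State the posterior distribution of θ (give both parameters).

Observing 7 successes and 7 failures updates Beta(1, 1) by adding the success and failure counts to the two shape parameters: α = 1+7 = 8, β = 1+7 = 8.

Posterior: Beta(8, 8)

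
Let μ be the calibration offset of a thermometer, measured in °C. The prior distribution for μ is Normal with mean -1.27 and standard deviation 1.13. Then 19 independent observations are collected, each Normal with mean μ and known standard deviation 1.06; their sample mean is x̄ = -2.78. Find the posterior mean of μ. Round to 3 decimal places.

Posterior mean ≈ -2.713

With known σ, the Normal prior is conjugate. Weight on the data is w = (n/σ²)/(n/σ² + 1/τ₀²) = 16.9099/(16.9099+0.783147) = 0.95574.
Posterior mean = w·x̄ + (1−w)·μ₀ = 0.95574·-2.78 + 0.044263·-1.27 = -2.713.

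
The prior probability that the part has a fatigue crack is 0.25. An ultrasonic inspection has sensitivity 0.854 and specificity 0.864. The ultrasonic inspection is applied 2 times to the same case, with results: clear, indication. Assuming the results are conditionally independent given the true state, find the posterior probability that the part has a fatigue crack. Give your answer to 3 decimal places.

Posterior P(H) ≈ 0.261

With H the event that the part has a fatigue crack, the joint likelihood of the observed sequence is P(data|H) = 0.146·0.854 = 0.12468 and P(data|¬H) = 0.864·0.136 = 0.11750.
Bayes: P(H|data) = 0.25·0.12468 / (0.25·0.12468 + 0.75·0.11750) = 0.031171/0.11930 = 0.2613.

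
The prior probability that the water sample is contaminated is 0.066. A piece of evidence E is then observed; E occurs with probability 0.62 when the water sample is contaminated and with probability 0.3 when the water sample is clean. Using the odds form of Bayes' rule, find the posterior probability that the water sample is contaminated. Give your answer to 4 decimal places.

Prior odds = 0.066/(1−0.066) = 0.070664. In log-odds, ln(0.070664) = -2.6498.
Add log likelihood ratio: ln(2.0667) = 0.72594.
Posterior log-odds = -1.9239, so posterior odds = exp(-1.9239) = 0.14604. Converting, P(H|E) = 0.14604/1.1460 = 0.1274.

Posterior probability ≈ 0.1274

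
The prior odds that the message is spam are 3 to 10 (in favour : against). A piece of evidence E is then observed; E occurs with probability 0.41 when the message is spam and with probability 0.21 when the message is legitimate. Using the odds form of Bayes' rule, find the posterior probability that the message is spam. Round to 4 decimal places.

Prior odds = 3/10 = 0.30000. In log-odds, ln(0.30000) = -1.2040.
Add log likelihood ratio: ln(1.9524) = 0.66905.
Posterior log-odds = -0.53492, so posterior odds = exp(-0.53492) = 0.58571. Converting, P(H|E) = 0.58571/1.5857 = 0.3694.

Posterior probability ≈ 0.3694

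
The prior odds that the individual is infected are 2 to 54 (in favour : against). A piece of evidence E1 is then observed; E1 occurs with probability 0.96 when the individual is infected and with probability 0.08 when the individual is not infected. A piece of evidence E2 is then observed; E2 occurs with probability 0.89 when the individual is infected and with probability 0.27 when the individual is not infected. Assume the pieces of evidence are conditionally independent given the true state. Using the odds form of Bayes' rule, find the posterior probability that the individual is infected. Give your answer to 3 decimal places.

Posterior probability ≈ 0.594

Prior odds = 2/54 = 0.037037.
Likelihood ratio for E1 = 0.96/0.08 = 12.000.
Likelihood ratio for E2 = 0.89/0.27 = 3.2963.
Posterior odds = prior odds × LR₁ × LR₂ = 1.4650.
Posterior probability = odds/(1+odds) = 1.4650/2.4650 = 0.594.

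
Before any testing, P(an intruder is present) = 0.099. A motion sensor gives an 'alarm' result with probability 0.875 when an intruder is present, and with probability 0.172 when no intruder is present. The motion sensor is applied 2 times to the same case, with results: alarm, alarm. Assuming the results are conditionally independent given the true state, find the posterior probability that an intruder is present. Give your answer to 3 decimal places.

Let H be the event that an intruder is present; start with P(H) = 0.099. P('alarm'|H) = 0.875, P('alarm'|¬H) = 0.172.
Update on result 1 ('alarm'): P(H) ← 0.875·0.0990 / (0.875·0.0990 + 0.172·0.9010) = 0.086625/0.24160 = 0.3586.
Update on result 2 ('alarm'): P(H) ← 0.875·0.3586 / (0.875·0.3586 + 0.172·0.6414) = 0.31373/0.42406 = 0.7398.

Posterior P(H) ≈ 0.740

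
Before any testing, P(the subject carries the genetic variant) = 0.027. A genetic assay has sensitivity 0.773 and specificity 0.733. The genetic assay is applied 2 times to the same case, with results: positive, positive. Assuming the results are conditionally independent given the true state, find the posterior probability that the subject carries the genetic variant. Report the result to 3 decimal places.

Posterior P(H) ≈ 0.189

Let H be the event that the subject carries the genetic variant; start with P(H) = 0.027. P('positive'|H) = 0.773, P('positive'|¬H) = 0.267.
Update on result 1 ('positive'): P(H) ← 0.773·0.0270 / (0.773·0.0270 + 0.267·0.9730) = 0.020871/0.28066 = 0.0744.
Update on result 2 ('positive'): P(H) ← 0.773·0.0744 / (0.773·0.0744 + 0.267·0.9256) = 0.057483/0.30463 = 0.1887.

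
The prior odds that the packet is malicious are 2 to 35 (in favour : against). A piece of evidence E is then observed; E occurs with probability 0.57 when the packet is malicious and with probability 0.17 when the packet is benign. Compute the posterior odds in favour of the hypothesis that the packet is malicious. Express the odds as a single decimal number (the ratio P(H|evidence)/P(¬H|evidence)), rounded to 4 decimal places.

Prior odds = 2/35 = 0.057143.
Likelihood ratio for E = 0.57/0.17 = 3.3529.
Posterior odds = prior odds × LR = 0.19160.

Posterior odds ≈ 0.1916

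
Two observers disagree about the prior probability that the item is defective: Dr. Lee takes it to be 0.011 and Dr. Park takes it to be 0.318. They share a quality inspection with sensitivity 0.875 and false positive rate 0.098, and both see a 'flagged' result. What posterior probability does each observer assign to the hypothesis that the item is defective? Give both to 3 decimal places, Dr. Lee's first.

P('+'|H) = 0.875, P('+'|¬H) = 0.098.
Dr. Lee: numerator 0.875·0.011 = 0.0096250; evidence = 0.0096250+0.098·0.989 = 0.10655; posterior = 0.090.
Dr. Park: numerator 0.875·0.318 = 0.27825; evidence = 0.27825+0.098·0.682 = 0.34509; posterior = 0.806.

Dr. Lee: 0.090; Dr. Park: 0.806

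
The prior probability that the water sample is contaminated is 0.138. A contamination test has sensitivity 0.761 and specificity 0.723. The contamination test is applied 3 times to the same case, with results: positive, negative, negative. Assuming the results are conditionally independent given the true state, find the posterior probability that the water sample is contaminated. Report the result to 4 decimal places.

Posterior P(H) ≈ 0.0459

Let H be the event that the water sample is contaminated; start with P(H) = 0.138. P('positive'|H) = 0.761, P('positive'|¬H) = 0.277.
Update on result 1 ('positive'): P(H) ← 0.761·0.1380 / (0.761·0.1380 + 0.277·0.8620) = 0.10502/0.34379 = 0.3055.
Update on result 2 ('negative'): P(H) ← 0.239·0.3055 / (0.239·0.3055 + 0.723·0.6945) = 0.073007/0.57515 = 0.1269.
Update on result 3 ('negative'): P(H) ← 0.239·0.1269 / (0.239·0.1269 + 0.723·0.8731) = 0.030338/0.66156 = 0.0459.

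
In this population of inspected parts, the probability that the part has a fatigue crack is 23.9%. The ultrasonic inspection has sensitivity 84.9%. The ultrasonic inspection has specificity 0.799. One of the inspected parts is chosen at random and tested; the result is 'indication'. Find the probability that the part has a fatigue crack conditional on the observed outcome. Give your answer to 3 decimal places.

Let H be the event that the part has a fatigue crack. P(H) = 0.239, so P(¬H) = 0.761. With E the 'indication' result, P(E|H) = 0.849 and P(E|¬H) = 0.201.
P(E) = 0.849·0.239 + 0.201·0.761 = 0.20291 + 0.15296 = 0.35587.
By Bayes' theorem, P(H|E) = 0.20291 / 0.35587 = 0.570.

P(H | E) ≈ 0.570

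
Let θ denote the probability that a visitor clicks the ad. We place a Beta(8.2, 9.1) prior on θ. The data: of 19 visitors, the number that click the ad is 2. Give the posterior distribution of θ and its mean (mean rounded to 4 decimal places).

The binomial likelihood is conjugate to the Beta prior: with 2 successes and 17 failures, the posterior is Beta(8.2+2, 9.1+17) = Beta(10.2, 26.1).
Posterior mean = α/(α+β) = 10.2/36.3 = 0.2810.

Posterior: Beta(10.2, 26.1); mean ≈ 0.2810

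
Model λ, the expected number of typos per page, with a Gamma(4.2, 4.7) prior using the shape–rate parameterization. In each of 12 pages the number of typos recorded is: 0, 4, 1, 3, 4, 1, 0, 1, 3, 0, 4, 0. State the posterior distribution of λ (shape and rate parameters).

Posterior: Gamma(shape=25.2, rate=16.7)

Total count ∑xᵢ = 21 over n = 12 pages.
Gamma is conjugate to the Poisson likelihood: posterior is Gamma(shape = 4.2+21 = 25.2, rate = 4.7+12 = 16.7).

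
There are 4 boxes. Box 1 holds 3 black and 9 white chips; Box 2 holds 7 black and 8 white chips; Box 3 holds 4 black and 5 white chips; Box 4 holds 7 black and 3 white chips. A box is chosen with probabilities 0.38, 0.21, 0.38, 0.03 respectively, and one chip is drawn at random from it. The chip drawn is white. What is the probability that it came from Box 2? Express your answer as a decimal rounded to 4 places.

P(white|Box 1) = 0.75; P(white|Box 2) = 0.5333; P(white|Box 3) = 0.5556; P(white|Box 4) = 0.3.
Prior × likelihood for each source: 0.38·0.75=0.2850, 0.21·0.5333=0.1120, 0.38·0.5556=0.2111, 0.03·0.3=0.009000. Summing gives P(white) = 0.61711.
P(Box 2 | white) = 0.1120 / 0.61711 = 0.1815.

Posterior probability ≈ 0.1815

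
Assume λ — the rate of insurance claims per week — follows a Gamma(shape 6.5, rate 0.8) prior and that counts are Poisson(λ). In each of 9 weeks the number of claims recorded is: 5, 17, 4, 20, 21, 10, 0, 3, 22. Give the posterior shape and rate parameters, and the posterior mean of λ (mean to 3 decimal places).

The Poisson likelihood adds the total count to the shape and the number of exposure periods to the rate. Here ∑xᵢ = 102 and n = 9, so shape 6.5→108.5 and rate 0.8→9.8.
Posterior mean = shape/rate = 108.5/9.8 = 11.071.

Posterior: Gamma(shape=108.5, rate=9.8); mean ≈ 11.071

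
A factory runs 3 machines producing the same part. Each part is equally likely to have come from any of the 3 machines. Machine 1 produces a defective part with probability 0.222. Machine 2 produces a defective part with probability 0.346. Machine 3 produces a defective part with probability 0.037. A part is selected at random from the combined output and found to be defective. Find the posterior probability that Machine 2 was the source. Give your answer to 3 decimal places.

Tabulate prior·likelihood by source: [1] prior 0.333333, lik 0.222, product 0.07400; [2] prior 0.333333, lik 0.346, product 0.1153; [3] prior 0.333333, lik 0.037, product 0.01233.
Normalizing constant = 0.20167; the posterior for Machine 2 is its product over the sum, 0.1153/0.20167 = 0.572.

Posterior probability ≈ 0.572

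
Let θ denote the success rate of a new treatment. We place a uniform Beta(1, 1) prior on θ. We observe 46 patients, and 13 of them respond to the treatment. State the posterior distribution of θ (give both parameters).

Observing 13 successes and 33 failures updates Beta(1, 1) by adding the success and failure counts to the two shape parameters: α = 1+13 = 14, β = 1+33 = 34.

Posterior: Beta(14, 34)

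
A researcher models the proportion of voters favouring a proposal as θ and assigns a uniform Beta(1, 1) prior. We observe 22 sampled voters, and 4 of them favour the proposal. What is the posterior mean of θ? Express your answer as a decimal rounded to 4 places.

The binomial likelihood is conjugate to the Beta prior: with 4 successes and 18 failures, the posterior is Beta(1+4, 1+18) = Beta(5, 19).
Posterior mean = α/(α+β) = 5/24 = 0.2083.

Posterior mean ≈ 0.2083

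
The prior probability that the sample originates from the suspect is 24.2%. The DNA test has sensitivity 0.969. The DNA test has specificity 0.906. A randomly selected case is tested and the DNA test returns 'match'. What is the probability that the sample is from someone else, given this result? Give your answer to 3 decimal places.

P(¬H | E) ≈ 0.233

Let H be the event that the sample originates from the suspect. P(H) = 0.242, so P(¬H) = 0.758. With E the 'match' result, P(E|H) = 0.969 and P(E|¬H) = 0.094.
P(E) = 0.969·0.242 + 0.094·0.758 = 0.23450 + 0.071252 = 0.30575.
By Bayes' theorem, P(H|E) = 0.23450 / 0.30575 = 0.767. Hence P(¬H|E) = 1 − 0.767 = 0.233.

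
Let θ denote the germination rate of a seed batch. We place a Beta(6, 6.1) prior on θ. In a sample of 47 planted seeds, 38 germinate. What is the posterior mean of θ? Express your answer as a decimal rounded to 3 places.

The binomial likelihood is conjugate to the Beta prior: with 38 successes and 9 failures, the posterior is Beta(6+38, 6.1+9) = Beta(44, 15.1).
E[θ | data] = 44/(44+15.1) = 0.745.

Posterior mean ≈ 0.745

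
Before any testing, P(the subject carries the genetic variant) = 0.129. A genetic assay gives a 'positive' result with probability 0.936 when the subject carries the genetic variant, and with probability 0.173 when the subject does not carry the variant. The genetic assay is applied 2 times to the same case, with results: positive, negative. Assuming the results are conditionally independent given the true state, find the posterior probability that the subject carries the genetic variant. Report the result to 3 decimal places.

Posterior P(H) ≈ 0.058

With H the event that the subject carries the genetic variant, the joint likelihood of the observed sequence is P(data|H) = 0.936·0.064 = 0.059904 and P(data|¬H) = 0.173·0.827 = 0.14307.
Bayes: P(H|data) = 0.129·0.059904 / (0.129·0.059904 + 0.871·0.14307) = 0.0077276/0.13234 = 0.0584.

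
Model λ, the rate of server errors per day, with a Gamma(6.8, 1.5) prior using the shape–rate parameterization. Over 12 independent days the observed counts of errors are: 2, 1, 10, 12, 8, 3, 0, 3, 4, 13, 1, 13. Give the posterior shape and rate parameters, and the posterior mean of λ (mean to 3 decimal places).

Total count ∑xᵢ = 70 over n = 12 days.
Gamma is conjugate to the Poisson likelihood: posterior is Gamma(shape = 6.8+70 = 76.8, rate = 1.5+12 = 13.5).
Posterior mean = shape/rate = 76.8/13.5 = 5.689.

Posterior: Gamma(shape=76.8, rate=13.5); mean ≈ 5.689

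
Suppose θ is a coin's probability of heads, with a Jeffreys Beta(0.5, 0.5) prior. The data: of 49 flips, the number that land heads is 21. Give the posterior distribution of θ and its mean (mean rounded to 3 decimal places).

Posterior: Beta(21.5, 28.5); mean ≈ 0.430

The binomial likelihood is conjugate to the Beta prior: with 21 successes and 28 failures, the posterior is Beta(0.5+21, 0.5+28) = Beta(21.5, 28.5).
E[θ | data] = 21.5/(21.5+28.5) = 0.430.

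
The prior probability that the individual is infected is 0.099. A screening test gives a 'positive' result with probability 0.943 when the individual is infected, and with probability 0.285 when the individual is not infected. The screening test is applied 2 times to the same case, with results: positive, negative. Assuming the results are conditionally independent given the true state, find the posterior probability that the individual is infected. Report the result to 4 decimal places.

With H the event that the individual is infected, the joint likelihood of the observed sequence is P(data|H) = 0.943·0.057 = 0.053751 and P(data|¬H) = 0.285·0.715 = 0.20377.
Bayes: P(H|data) = 0.099·0.053751 / (0.099·0.053751 + 0.901·0.20377) = 0.0053213/0.18892 = 0.0282.

Posterior P(H) ≈ 0.0282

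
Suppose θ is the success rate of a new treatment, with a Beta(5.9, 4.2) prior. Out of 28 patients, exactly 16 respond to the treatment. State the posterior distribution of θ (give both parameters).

Posterior: Beta(21.9, 16.2)

The binomial likelihood is conjugate to the Beta prior: with 16 successes and 12 failures, the posterior is Beta(5.9+16, 4.2+12) = Beta(21.9, 16.2).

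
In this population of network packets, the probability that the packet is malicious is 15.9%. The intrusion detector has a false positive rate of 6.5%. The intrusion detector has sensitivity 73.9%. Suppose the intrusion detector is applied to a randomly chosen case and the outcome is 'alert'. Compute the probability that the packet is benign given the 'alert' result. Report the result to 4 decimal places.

Write H for 'the packet is malicious'. Prior odds H:¬H = 0.159/0.841 = 0.18906. For the 'alert' outcome, the likelihood ratio is 0.739/0.065 = 11.369.
Posterior odds = 0.18906 × 11.369 = 2.1495, so P(H|E) = 2.1495/(1+2.1495) = 0.6825. Then P(¬H|E) = 1 − 0.6825 = 0.3175.

P(¬H | E) ≈ 0.3175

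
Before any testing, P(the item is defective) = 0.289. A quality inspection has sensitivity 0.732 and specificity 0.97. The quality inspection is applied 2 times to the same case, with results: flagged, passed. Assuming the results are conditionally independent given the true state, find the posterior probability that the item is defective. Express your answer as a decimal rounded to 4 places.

Posterior P(H) ≈ 0.7326

With H the event that the item is defective, the joint likelihood of the observed sequence is P(data|H) = 0.732·0.268 = 0.19618 and P(data|¬H) = 0.03·0.97 = 0.029100.
Bayes: P(H|data) = 0.289·0.19618 / (0.289·0.19618 + 0.711·0.029100) = 0.056695/0.077385 = 0.7326.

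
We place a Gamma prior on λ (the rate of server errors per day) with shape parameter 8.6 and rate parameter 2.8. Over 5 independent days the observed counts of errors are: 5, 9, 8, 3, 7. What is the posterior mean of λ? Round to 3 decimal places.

Posterior mean ≈ 5.205

The Poisson likelihood adds the total count to the shape and the number of exposure periods to the rate. Here ∑xᵢ = 32 and n = 5, so shape 8.6→40.6 and rate 2.8→7.8.
E[λ | data] = 40.6/7.8 = 5.205.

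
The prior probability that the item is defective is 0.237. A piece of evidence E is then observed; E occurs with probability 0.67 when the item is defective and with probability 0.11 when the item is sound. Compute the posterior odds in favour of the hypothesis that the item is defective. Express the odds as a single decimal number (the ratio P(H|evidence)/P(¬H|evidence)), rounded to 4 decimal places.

Prior odds = 0.237/(1−0.237) = 0.31062. In log-odds, ln(0.31062) = -1.1692.
Add log likelihood ratio: ln(6.0909) = 1.8068.
Posterior log-odds = 0.63760, so posterior odds = exp(0.63760) = 1.8919.

Posterior odds ≈ 1.8919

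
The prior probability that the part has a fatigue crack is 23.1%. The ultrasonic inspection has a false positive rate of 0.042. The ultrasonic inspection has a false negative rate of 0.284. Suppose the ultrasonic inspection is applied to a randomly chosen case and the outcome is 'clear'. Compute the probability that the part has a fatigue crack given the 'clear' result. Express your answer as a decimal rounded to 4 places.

P(H | E) ≈ 0.0818

Write H for 'the part has a fatigue crack'. Prior odds H:¬H = 0.231/0.769 = 0.30039. For the 'clear' outcome, the likelihood ratio is 0.284/0.958 = 0.29645.
Posterior odds = 0.30039 × 0.29645 = 0.089051, so P(H|E) = 0.089051/(1+0.089051) = 0.0818.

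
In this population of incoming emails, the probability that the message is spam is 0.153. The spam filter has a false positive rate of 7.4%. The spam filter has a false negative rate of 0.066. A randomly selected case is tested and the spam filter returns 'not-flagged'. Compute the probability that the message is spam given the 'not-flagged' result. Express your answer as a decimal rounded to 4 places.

P(H | E) ≈ 0.0127

Let H be the event that the message is spam. P(H) = 0.153, so P(¬H) = 0.847. With E the 'not-flagged' result, P(E|H) = 0.066 and P(E|¬H) = 0.926.
P(E) = 0.066·0.153 + 0.926·0.847 = 0.010098 + 0.78432 = 0.79442.
By Bayes' theorem, P(H|E) = 0.010098 / 0.79442 = 0.0127.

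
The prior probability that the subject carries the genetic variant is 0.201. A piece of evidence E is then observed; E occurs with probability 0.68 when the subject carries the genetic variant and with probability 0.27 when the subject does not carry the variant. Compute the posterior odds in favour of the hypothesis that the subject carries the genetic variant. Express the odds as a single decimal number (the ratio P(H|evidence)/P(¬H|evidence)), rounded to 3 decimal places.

Posterior odds ≈ 0.634

Prior odds = 0.201/(1−0.201) = 0.25156.
Likelihood ratio for E = 0.68/0.27 = 2.5185.
Posterior odds = prior odds × LR = 0.63357.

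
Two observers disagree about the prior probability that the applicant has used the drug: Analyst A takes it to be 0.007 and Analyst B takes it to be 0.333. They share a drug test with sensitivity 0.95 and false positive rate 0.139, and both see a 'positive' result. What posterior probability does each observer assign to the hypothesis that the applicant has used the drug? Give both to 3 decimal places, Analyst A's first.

Analyst A: 0.046; Analyst B: 0.773

The likelihood ratio for a 'positive' result is 0.95/0.139 = 6.8345.
Analyst A: prior odds 0.007/0.993 = 0.0070493; posterior odds 0.048179; posterior probability 0.046.
Analyst B: prior odds 0.333/0.667 = 0.49925; posterior odds 3.4121; posterior probability 0.773.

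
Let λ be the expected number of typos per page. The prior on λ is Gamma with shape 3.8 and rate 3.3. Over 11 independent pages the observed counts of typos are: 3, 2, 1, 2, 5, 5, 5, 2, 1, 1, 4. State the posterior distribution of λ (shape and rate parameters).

Posterior: Gamma(shape=34.8, rate=14.3)

Total count ∑xᵢ = 31 over n = 11 pages.
Gamma is conjugate to the Poisson likelihood: posterior is Gamma(shape = 3.8+31 = 34.8, rate = 3.3+11 = 14.3).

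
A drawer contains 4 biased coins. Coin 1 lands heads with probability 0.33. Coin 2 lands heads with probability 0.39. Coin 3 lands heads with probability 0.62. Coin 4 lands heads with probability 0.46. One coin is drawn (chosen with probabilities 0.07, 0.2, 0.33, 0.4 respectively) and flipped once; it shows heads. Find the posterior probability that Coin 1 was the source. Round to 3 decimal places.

Posterior probability ≈ 0.047

P(heads|C1) = 0.33; P(heads|C2) = 0.39; P(heads|C3) = 0.62; P(heads|C4) = 0.46.
Prior × likelihood for each source: 0.07·0.33=0.02310, 0.2·0.39=0.07800, 0.33·0.62=0.2046, 0.4·0.46=0.1840. Summing gives P(heads) = 0.48970.
P(Coin 1 | heads) = 0.02310 / 0.48970 = 0.047.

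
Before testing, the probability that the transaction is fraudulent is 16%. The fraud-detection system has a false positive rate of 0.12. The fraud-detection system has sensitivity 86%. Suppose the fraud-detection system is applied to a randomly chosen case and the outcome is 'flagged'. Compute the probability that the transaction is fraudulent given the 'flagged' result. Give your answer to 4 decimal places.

Let H be the event that the transaction is fraudulent. P(H) = 0.16, so P(¬H) = 0.84. With E the 'flagged' result, P(E|H) = 0.86 and P(E|¬H) = 0.12.
P(E) = 0.86·0.16 + 0.12·0.84 = 0.13760 + 0.10080 = 0.23840.
By Bayes' theorem, P(H|E) = 0.13760 / 0.23840 = 0.5772.

P(H | E) ≈ 0.5772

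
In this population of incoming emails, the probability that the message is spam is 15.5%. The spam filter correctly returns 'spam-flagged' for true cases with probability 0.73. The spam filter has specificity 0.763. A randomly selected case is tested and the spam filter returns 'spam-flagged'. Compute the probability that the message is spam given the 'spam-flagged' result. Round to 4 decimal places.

P(H | E) ≈ 0.3610

Write H for 'the message is spam'. Prior odds H:¬H = 0.155/0.845 = 0.18343. For the 'spam-flagged' outcome, the likelihood ratio is 0.73/0.237 = 3.0802.
Posterior odds = 0.18343 × 3.0802 = 0.56500, so P(H|E) = 0.56500/(1+0.56500) = 0.3610.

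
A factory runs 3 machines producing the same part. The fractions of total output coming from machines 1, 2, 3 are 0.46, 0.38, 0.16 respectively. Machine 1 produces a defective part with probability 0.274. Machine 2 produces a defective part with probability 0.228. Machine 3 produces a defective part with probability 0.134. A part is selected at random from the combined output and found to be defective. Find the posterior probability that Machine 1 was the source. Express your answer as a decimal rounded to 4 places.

P(defective|M1) = 0.274; P(defective|M2) = 0.228; P(defective|M3) = 0.134.
Prior × likelihood for each source: 0.46·0.274=0.1260, 0.38·0.228=0.08664, 0.16·0.134=0.02144. Summing gives P(defective) = 0.23412.
P(Machine 1 | defective) = 0.1260 / 0.23412 = 0.5384.

Posterior probability ≈ 0.5384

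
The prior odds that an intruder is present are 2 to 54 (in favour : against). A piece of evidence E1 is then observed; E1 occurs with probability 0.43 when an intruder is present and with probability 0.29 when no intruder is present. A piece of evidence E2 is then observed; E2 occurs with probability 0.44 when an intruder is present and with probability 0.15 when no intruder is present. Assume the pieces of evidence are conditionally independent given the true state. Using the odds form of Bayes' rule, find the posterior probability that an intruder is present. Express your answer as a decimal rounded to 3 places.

Prior odds = 2/54 = 0.037037. In log-odds, ln(0.037037) = -3.2958.
Add log likelihood ratios: ln(1.4828) + ln(2.9333) = 1.4700.
Posterior log-odds = -1.8258, so posterior odds = exp(-1.8258) = 0.16109. Converting, P(H|E) = 0.16109/1.1611 = 0.139.

Posterior probability ≈ 0.139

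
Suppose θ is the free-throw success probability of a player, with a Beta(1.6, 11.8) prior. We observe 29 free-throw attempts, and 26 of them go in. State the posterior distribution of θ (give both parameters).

Posterior: Beta(27.6, 14.8)

The binomial likelihood is conjugate to the Beta prior: with 26 successes and 3 failures, the posterior is Beta(1.6+26, 11.8+3) = Beta(27.6, 14.8).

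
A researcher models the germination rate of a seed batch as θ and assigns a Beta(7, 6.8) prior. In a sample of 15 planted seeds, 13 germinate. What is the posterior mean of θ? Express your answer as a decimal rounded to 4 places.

Posterior mean ≈ 0.6944

The binomial likelihood is conjugate to the Beta prior: with 13 successes and 2 failures, the posterior is Beta(7+13, 6.8+2) = Beta(20, 8.8).
E[θ | data] = 20/(20+8.8) = 0.6944.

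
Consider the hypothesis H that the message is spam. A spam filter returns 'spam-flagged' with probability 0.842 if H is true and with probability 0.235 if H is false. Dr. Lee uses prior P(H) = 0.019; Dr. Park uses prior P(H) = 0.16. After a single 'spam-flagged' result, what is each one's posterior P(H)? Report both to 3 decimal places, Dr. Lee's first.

The likelihood ratio for a 'spam-flagged' result is 0.842/0.235 = 3.5830.
Dr. Lee: prior odds 0.019/0.981 = 0.019368; posterior odds 0.069395; posterior probability 0.065.
Dr. Park: prior odds 0.16/0.84 = 0.19048; posterior odds 0.68247; posterior probability 0.406.

Dr. Lee: 0.065; Dr. Park: 0.406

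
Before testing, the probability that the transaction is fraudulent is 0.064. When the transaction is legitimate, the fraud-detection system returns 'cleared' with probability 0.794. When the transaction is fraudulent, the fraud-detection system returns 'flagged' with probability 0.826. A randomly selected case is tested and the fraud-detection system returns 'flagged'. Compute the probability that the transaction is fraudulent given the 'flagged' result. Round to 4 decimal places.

Let H be the event that the transaction is fraudulent. P(H) = 0.064, so P(¬H) = 0.936. With E the 'flagged' result, P(E|H) = 0.826 and P(E|¬H) = 0.206.
P(E) = 0.826·0.064 + 0.206·0.936 = 0.052864 + 0.19282 = 0.24568.
By Bayes' theorem, P(H|E) = 0.052864 / 0.24568 = 0.2152.

P(H | E) ≈ 0.2152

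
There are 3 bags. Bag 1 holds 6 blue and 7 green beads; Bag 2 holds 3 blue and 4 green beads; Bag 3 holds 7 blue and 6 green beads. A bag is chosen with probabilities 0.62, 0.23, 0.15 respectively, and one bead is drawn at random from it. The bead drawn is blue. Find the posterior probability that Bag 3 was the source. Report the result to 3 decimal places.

Posterior probability ≈ 0.174

P(blue|Bag 1) = 0.4615; P(blue|Bag 2) = 0.4286; P(blue|Bag 3) = 0.5385.
Prior × likelihood for each source: 0.62·0.4615=0.2862, 0.23·0.4286=0.09857, 0.15·0.5385=0.08077. Summing gives P(blue) = 0.46549.
P(Bag 3 | blue) = 0.08077 / 0.46549 = 0.174.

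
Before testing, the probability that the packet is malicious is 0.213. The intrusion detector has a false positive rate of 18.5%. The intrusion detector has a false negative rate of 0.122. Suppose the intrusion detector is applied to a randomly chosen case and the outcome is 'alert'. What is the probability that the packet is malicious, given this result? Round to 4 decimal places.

P(H | E) ≈ 0.5623

Write H for 'the packet is malicious'. Prior odds H:¬H = 0.213/0.787 = 0.27065. For the 'alert' outcome, the likelihood ratio is 0.878/0.185 = 4.7459.
Posterior odds = 0.27065 × 4.7459 = 1.2845, so P(H|E) = 1.2845/(1+1.2845) = 0.5623.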